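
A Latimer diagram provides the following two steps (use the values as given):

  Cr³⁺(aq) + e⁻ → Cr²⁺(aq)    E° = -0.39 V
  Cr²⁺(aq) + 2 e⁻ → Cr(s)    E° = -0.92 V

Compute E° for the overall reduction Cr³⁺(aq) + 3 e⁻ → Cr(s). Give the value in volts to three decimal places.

Standard free energies of sequential steps add: ΔG°₃ = ΔG°₁ + ΔG°₂, so n₃E°₃ = n₁E°₁ + n₂E°₂.
E°₃ = (1×-0.39 + 2×-0.92) / 3 = (-2.230) / 3 = -0.743 V.
Simply averaging or adding the two E° values would be wrong; the electron-weighted sum is required.

-0.743 V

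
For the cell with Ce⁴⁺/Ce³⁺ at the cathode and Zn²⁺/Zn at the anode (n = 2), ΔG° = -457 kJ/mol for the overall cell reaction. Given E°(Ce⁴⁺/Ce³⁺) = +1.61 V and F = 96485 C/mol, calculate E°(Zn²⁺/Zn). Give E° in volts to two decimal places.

-0.76 V

E°cell = −ΔG°/(nF) = −(-457×10³)/((2)(96485)) = +2.368 V.
Since Ce⁴⁺/Ce³⁺ is the cathode and Zn²⁺/Zn the anode, E°cell = E°(Ce⁴⁺/Ce³⁺) − E°(Zn²⁺/Zn).
So E°(Zn²⁺/Zn) = E°(Ce⁴⁺/Ce³⁺) − E°cell = (+1.61) − (+2.368) = -0.76 V.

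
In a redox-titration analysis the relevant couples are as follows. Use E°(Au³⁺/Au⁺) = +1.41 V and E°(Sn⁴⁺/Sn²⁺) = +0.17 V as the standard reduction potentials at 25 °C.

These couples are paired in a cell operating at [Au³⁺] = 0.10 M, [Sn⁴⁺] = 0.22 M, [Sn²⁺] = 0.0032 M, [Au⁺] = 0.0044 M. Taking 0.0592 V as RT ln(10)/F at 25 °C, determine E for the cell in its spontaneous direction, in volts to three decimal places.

Au³⁺/Au⁺ is the cathode (higher E°), Sn⁴⁺/Sn²⁺ the anode: E°cell = +1.41 − (+0.17) = +1.24 V, n = 2.
Overall: Au³⁺(aq) + Sn²⁺(aq) → Au⁺(aq) + Sn⁴⁺(aq)
Q = [Au⁺]·[Sn⁴⁺] / ([Au³⁺]·[Sn²⁺]); log Q = 0.481.
E = E° − (0.0592/n) log Q = +1.24 − (0.0592/2)(0.481) = +1.226 V.

+1.226 V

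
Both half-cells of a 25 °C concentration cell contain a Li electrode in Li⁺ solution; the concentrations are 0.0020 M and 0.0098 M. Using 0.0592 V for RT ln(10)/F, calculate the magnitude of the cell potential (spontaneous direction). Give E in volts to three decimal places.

+0.041 V

For a concentration cell E°cell = 0. The 0.0098 M side is the cathode (reduction is favoured where [Li⁺] is higher).
With n = 1, E = −(0.0592/1) log([Li⁺]ₐₙ/[Li⁺]꜀ₐₜ) = −(0.0592/1) log(0.002/0.0098) = −(0.0592/1)(-0.690) = +0.041 V.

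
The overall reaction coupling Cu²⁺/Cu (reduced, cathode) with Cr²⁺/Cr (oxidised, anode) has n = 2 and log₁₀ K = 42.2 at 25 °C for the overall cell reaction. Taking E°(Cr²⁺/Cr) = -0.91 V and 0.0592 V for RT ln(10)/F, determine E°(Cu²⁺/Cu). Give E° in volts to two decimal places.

E°cell = (0.0592/n)·log K = (0.0592/2)(42.2) = +1.249 V.
Since Cu²⁺/Cu is the cathode and Cr²⁺/Cr the anode, E°cell = E°(Cu²⁺/Cu) − E°(Cr²⁺/Cr).
So E°(Cu²⁺/Cu) = E°cell + E°(Cr²⁺/Cr) = +1.249 + (-0.91) = +0.34 V.

+0.34 V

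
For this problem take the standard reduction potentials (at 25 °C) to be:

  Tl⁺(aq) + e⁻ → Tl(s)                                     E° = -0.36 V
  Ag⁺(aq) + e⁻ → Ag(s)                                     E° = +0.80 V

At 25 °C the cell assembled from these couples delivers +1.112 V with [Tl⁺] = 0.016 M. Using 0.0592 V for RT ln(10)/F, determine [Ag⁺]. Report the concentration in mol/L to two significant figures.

0.0025 M

Ag⁺/Ag is the cathode, Tl⁺/Tl the anode: E°cell = +1.16 V, n = 1.
Overall reaction: Ag⁺(aq) + Tl(s) → Ag(s) + Tl⁺(aq); Q = [Tl⁺]^1/[Ag⁺]^1.
From E = E° − (0.0592/n) log Q: log Q = (E° − E)·n/0.0592 = (+1.16 − (+1.112))·1/0.0592 = 0.8108.
So 1·log[Ag⁺] = 1·log(0.016) − log Q = -1.7959 − (0.8108) = -2.6067; [Ag⁺] = 10^(-2.6067) ≈ 0.0025 M.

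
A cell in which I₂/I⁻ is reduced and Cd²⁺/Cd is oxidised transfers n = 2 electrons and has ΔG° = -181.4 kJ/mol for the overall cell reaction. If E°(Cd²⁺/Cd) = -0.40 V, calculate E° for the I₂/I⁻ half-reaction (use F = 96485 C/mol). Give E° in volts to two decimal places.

E°cell = −ΔG°/(nF) = −(-181.4×10³)/((2)(96485)) = +0.940 V.
Since I₂/I⁻ is the cathode and Cd²⁺/Cd the anode, E°cell = E°(I₂/I⁻) − E°(Cd²⁺/Cd).
So E°(I₂/I⁻) = E°cell + E°(Cd²⁺/Cd) = +0.940 + (-0.40) = +0.54 V.

+0.54 V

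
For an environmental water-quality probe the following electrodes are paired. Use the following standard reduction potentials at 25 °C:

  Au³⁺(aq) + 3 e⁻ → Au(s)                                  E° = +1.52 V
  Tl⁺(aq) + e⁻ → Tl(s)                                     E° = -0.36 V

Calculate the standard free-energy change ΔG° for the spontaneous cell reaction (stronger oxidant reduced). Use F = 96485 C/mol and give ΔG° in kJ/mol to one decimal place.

Au³⁺/Au (E° = +1.52 V) is the cathode; Tl⁺/Tl (E° = -0.36 V) is the anode, so E°cell = +1.88 V.
Balancing electrons gives n = 3 (lcm of 3 and 1).
ΔG° = −nFE° = −(3)(96485)(+1.88) = -544,175 J = -544.2 kJ/mol.

-544.2 kJ/mol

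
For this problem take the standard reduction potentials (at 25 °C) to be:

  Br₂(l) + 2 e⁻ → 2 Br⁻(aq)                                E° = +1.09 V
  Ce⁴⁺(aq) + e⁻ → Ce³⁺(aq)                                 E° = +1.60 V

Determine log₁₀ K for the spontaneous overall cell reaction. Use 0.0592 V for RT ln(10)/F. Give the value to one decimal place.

17.2

Cathode: Ce⁴⁺/Ce³⁺; anode: Br₂/Br⁻. E°cell = +0.51 V, n = 2.
log K = nE°cell / 0.0592 = (2)(+0.51) / 0.0592 = 17.2.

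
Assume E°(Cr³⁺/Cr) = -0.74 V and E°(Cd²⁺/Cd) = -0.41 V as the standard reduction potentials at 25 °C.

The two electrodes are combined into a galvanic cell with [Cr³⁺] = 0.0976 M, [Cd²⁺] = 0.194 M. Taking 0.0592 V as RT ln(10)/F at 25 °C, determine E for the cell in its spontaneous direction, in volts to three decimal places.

Cd²⁺/Cd is the cathode (higher E°), Cr³⁺/Cr the anode: E°cell = -0.41 − (-0.74) = +0.33 V, n = 6.
Overall: 3 Cd²⁺(aq) + 2 Cr(s) → 3 Cd(s) + 2 Cr³⁺(aq)
Q = [Cr³⁺]^2 / ([Cd²⁺]^3); log Q = 0.115.
E = E° − (0.0592/n) log Q = +0.33 − (0.0592/6)(0.115) = +0.329 V.

+0.329 V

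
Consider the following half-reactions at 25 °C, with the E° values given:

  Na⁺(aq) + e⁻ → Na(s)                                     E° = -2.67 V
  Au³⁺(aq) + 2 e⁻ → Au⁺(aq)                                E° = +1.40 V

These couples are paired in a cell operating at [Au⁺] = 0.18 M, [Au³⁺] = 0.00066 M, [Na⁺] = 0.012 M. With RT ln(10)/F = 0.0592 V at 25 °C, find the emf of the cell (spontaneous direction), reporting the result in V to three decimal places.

Au³⁺/Au⁺ is the cathode (higher E°), Na⁺/Na the anode: E°cell = +1.40 − (-2.67) = +4.07 V, n = 2.
Overall: Au³⁺(aq) + 2 Na(s) → Au⁺(aq) + 2 Na⁺(aq)
Q = [Au⁺]·[Na⁺]^2 / ([Au³⁺]); log Q = -1.406.
E = E° − (0.0592/n) log Q = +4.07 − (0.0592/2)(-1.406) = +4.112 V.

+4.112 V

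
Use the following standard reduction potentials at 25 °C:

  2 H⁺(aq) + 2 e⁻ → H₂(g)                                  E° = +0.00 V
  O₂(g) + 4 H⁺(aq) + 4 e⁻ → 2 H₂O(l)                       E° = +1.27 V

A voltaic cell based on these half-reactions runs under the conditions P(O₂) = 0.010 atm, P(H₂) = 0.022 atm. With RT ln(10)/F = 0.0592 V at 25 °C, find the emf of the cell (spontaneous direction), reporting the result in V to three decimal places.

+1.191 V

O₂/H₂O is the cathode (higher E°), H⁺/H₂ the anode: E°cell = +1.27 − (+0.00) = +1.27 V, n = 4.
Overall: O₂(g) + 2 H₂(g) → 2 H₂O(l)
Q = 1 / (P(O₂)·P(H₂)^2); log Q = 5.315.
E = E° − (0.0592/n) log Q = +1.27 − (0.0592/4)(5.315) = +1.191 V.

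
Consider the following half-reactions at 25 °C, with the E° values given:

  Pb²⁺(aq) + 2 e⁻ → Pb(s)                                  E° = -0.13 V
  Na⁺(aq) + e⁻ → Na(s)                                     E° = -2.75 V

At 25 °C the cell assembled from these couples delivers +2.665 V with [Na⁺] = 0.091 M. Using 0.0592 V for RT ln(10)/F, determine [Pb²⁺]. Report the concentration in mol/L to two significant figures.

Pb²⁺/Pb is the cathode, Na⁺/Na the anode: E°cell = +2.62 V, n = 2.
Overall reaction: Pb²⁺(aq) + 2 Na(s) → Pb(s) + 2 Na⁺(aq); Q = [Na⁺]^2/[Pb²⁺]^1.
From E = E° − (0.0592/n) log Q: log Q = (E° − E)·n/0.0592 = (+2.62 − (+2.665))·2/0.0592 = -1.5203.
So 1·log[Pb²⁺] = 2·log(0.091) − log Q = -2.0819 − (-1.5203) = -0.5616; [Pb²⁺] = 10^(-0.5616) ≈ 0.27 M.

0.27 M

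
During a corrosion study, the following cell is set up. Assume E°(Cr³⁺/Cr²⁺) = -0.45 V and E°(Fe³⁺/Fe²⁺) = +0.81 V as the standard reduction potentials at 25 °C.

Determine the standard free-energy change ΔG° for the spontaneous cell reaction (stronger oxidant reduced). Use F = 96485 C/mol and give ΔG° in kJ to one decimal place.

-121.6 kJ

Fe³⁺/Fe²⁺ (E° = +0.81 V) is the cathode; Cr³⁺/Cr²⁺ (E° = -0.45 V) is the anode, so E°cell = +1.26 V.
Balancing electrons gives n = 1 (lcm of 1 and 1).
ΔG° = −nFE° = −(1)(96485)(+1.26) = -121,571 J = -121.6 kJ.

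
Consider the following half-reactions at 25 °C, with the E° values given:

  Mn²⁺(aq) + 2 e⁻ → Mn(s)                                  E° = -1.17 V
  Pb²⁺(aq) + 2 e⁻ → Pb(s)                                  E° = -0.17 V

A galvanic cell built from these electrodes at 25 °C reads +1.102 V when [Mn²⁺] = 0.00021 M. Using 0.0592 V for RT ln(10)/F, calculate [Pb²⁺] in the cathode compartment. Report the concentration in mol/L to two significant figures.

Pb²⁺/Pb is the cathode, Mn²⁺/Mn the anode: E°cell = +1.00 V, n = 2.
Overall reaction: Pb²⁺(aq) + Mn(s) → Pb(s) + Mn²⁺(aq); Q = [Mn²⁺]^1/[Pb²⁺]^1.
From E = E° − (0.0592/n) log Q: log Q = (E° − E)·n/0.0592 = (+1.00 − (+1.102))·2/0.0592 = -3.4459.
So 1·log[Pb²⁺] = 1·log(0.00021) − log Q = -3.6778 − (-3.4459) = -0.2319; [Pb²⁺] = 10^(-0.2319) ≈ 0.59 M.

0.59 M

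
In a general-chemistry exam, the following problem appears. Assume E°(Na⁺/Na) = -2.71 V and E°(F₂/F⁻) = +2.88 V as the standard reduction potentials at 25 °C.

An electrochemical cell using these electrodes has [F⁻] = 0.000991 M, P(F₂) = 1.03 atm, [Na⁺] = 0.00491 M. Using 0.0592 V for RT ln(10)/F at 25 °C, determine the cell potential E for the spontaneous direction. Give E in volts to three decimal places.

+5.905 V

F₂/F⁻ is the cathode (higher E°), Na⁺/Na the anode: E°cell = +2.88 − (-2.71) = +5.59 V, n = 2.
Overall: F₂(g) + 2 Na(s) → 2 F⁻(aq) + 2 Na⁺(aq)
Q = [F⁻]^2·[Na⁺]^2 / (P(F₂)); log Q = -10.639.
E = E° − (0.0592/n) log Q = +5.59 − (0.0592/2)(-10.639) = +5.905 V.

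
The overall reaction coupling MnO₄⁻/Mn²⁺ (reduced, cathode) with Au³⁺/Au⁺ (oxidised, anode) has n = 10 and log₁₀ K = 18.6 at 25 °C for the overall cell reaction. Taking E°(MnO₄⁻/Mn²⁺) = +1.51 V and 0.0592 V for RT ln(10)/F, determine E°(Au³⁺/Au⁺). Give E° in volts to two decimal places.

E°cell = (0.0592/n)·log K = (0.0592/10)(18.6) = +0.110 V.
Since MnO₄⁻/Mn²⁺ is the cathode and Au³⁺/Au⁺ the anode, E°cell = E°(MnO₄⁻/Mn²⁺) − E°(Au³⁺/Au⁺).
So E°(Au³⁺/Au⁺) = E°(MnO₄⁻/Mn²⁺) − E°cell = (+1.51) − (+0.110) = +1.40 V.

+1.40 V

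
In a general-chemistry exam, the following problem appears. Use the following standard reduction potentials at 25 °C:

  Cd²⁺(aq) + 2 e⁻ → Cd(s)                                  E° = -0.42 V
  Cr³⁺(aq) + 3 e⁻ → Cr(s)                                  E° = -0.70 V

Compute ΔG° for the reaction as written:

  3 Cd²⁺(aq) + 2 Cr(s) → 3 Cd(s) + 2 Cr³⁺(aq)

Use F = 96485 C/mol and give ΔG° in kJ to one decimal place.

As written, Cd²⁺/Cd is reduced (cathode) and Cr³⁺/Cr is oxidised (anode), so E°cell = (-0.42) − (-0.70) = +0.28 V.
Balancing electrons gives n = 6.
ΔG° = −nFE° = −(6)(96485)(+0.28) = -162,095 J = -162.1 kJ.

-162.1 kJ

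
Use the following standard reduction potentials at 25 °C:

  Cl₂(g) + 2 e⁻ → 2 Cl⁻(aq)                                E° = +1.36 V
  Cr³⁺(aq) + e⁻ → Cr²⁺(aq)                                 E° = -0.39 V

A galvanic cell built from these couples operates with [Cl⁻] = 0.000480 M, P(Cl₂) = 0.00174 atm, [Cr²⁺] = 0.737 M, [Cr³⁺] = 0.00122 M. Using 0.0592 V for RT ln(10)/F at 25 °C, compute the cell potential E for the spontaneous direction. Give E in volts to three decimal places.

Cl₂/Cl⁻ is the cathode (higher E°), Cr³⁺/Cr²⁺ the anode: E°cell = +1.36 − (-0.39) = +1.75 V, n = 2.
Overall: Cl₂(g) + 2 Cr²⁺(aq) → 2 Cl⁻(aq) + 2 Cr³⁺(aq)
Q = [Cl⁻]^2·[Cr³⁺]^2 / (P(Cl₂)·[Cr²⁺]^2); log Q = -9.440.
E = E° − (0.0592/n) log Q = +1.75 − (0.0592/2)(-9.440) = +2.029 V.

+2.029 V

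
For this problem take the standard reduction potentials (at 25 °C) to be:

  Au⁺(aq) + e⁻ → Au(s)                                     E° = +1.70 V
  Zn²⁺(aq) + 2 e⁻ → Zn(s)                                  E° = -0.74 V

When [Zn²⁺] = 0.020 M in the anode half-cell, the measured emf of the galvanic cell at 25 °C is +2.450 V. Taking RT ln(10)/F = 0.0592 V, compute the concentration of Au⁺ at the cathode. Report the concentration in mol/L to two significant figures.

0.21 M

Au⁺/Au is the cathode, Zn²⁺/Zn the anode: E°cell = +2.44 V, n = 2.
Overall reaction: 2 Au⁺(aq) + Zn(s) → 2 Au(s) + Zn²⁺(aq); Q = [Zn²⁺]^1/[Au⁺]^2.
From E = E° − (0.0592/n) log Q: log Q = (E° − E)·n/0.0592 = (+2.44 − (+2.450))·2/0.0592 = -0.3378.
So 2·log[Au⁺] = 1·log(0.02) − log Q = -1.6990 − (-0.3378) = -1.3612; log[Au⁺] = -1.3612 / 2 = -0.6806; [Au⁺] = 10^(-0.6806) ≈ 0.21 M.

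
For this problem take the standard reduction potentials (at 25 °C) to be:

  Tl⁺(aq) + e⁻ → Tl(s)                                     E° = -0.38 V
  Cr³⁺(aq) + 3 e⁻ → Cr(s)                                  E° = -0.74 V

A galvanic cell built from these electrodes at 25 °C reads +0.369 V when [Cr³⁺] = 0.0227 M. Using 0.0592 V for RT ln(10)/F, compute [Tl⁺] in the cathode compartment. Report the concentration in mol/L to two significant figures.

0.40 M

Tl⁺/Tl is the cathode, Cr³⁺/Cr the anode: E°cell = +0.36 V, n = 3.
Overall reaction: 3 Tl⁺(aq) + Cr(s) → 3 Tl(s) + Cr³⁺(aq); Q = [Cr³⁺]^1/[Tl⁺]^3.
From E = E° − (0.0592/n) log Q: log Q = (E° − E)·n/0.0592 = (+0.36 − (+0.369))·3/0.0592 = -0.4561.
So 3·log[Tl⁺] = 1·log(0.0227) − log Q = -1.6440 − (-0.4561) = -1.1879; log[Tl⁺] = -1.1879 / 3 = -0.3960; [Tl⁺] = 10^(-0.3960) ≈ 0.40 M.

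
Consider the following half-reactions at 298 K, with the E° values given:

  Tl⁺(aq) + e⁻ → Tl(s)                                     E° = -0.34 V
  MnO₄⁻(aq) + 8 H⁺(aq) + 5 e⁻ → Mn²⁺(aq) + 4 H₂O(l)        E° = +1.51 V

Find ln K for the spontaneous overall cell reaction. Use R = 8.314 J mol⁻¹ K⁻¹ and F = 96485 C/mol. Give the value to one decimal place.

360.2

Cathode: MnO₄⁻/Mn²⁺; anode: Tl⁺/Tl. E°cell = (+1.51) − (-0.34) = +1.85 V, with n = 5.
ΔG° = −nFE° = −RT ln K, so ln K = nFE°/(RT) = (5)(96485)(+1.85) / ((8.314)(298)) = 360.226.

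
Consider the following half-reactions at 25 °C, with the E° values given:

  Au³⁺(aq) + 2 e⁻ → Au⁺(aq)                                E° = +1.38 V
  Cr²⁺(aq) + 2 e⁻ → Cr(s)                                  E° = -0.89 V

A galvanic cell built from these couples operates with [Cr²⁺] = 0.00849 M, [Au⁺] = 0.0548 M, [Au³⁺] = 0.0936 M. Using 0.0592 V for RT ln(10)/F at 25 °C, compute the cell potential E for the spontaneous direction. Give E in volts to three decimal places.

+2.338 V

Au³⁺/Au⁺ is the cathode (higher E°), Cr²⁺/Cr the anode: E°cell = +1.38 − (-0.89) = +2.27 V, n = 2.
Overall: Au³⁺(aq) + Cr(s) → Au⁺(aq) + Cr²⁺(aq)
Q = [Au⁺]·[Cr²⁺] / ([Au³⁺]); log Q = -2.304.
E = E° − (0.0592/n) log Q = +2.27 − (0.0592/2)(-2.304) = +2.338 V.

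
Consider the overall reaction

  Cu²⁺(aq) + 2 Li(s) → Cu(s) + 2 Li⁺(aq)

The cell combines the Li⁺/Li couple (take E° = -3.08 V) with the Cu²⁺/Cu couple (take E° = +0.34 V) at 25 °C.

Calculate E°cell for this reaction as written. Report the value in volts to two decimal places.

The Cu²⁺/Cu couple has the higher reduction potential, so it is the cathode; Li⁺/Li is oxidised at the anode.
E°cell = E°(cathode) − E°(anode) = (+0.34) − (-3.08) = +3.42 V.
Since E°cell > 0, the reaction is spontaneous under standard conditions.

+3.42 V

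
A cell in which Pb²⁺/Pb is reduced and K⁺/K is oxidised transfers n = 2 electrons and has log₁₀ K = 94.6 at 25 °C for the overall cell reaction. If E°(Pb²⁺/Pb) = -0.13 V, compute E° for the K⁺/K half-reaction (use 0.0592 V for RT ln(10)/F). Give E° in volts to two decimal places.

-2.93 V

E°cell = (0.0592/n)·log K = (0.0592/2)(94.6) = +2.800 V.
Since Pb²⁺/Pb is the cathode and K⁺/K the anode, E°cell = E°(Pb²⁺/Pb) − E°(K⁺/K).
So E°(K⁺/K) = E°(Pb²⁺/Pb) − E°cell = (-0.13) − (+2.800) = -2.93 V.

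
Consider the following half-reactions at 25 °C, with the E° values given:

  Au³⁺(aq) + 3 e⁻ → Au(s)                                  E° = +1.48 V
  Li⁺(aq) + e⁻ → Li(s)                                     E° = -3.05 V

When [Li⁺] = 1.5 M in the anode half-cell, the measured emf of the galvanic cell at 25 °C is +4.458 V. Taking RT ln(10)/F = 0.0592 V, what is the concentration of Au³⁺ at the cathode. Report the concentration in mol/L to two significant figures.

0.00076 M

Au³⁺/Au is the cathode, Li⁺/Li the anode: E°cell = +4.53 V, n = 3.
Overall reaction: Au³⁺(aq) + 3 Li(s) → Au(s) + 3 Li⁺(aq); Q = [Li⁺]^3/[Au³⁺]^1.
From E = E° − (0.0592/n) log Q: log Q = (E° − E)·n/0.0592 = (+4.53 − (+4.458))·3/0.0592 = 3.6486.
So 1·log[Au³⁺] = 3·log(1.5) − log Q = 0.5283 − (3.6486) = -3.1203; [Au³⁺] = 10^(-3.1203) ≈ 0.00076 M.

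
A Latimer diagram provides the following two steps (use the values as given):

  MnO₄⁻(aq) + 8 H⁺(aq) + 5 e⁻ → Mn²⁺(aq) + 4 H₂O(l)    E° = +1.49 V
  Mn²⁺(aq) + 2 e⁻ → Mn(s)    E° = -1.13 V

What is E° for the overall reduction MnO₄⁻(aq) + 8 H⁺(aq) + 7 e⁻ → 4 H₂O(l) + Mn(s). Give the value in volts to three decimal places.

+0.741 V

Since ΔG° = −nFE° is additive over sequential reductions, n₃E°₃ = n₁E°₁ + n₂E°₂.
E°₃ = (5×+1.49 + 2×-1.13) / 7 = (+5.190) / 7 = +0.741 V.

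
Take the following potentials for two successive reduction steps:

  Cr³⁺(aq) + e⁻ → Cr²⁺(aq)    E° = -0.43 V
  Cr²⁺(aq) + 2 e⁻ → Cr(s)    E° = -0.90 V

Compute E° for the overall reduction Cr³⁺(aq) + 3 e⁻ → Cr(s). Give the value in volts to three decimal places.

Adding the free-energy changes (−nFE°) of the two steps gives −n₃FE°₃ = −n₁FE°₁ − n₂FE°₂.
E°₃ = (1×-0.43 + 2×-0.90) / 3 = (-2.230) / 3 = -0.743 V.

-0.743 V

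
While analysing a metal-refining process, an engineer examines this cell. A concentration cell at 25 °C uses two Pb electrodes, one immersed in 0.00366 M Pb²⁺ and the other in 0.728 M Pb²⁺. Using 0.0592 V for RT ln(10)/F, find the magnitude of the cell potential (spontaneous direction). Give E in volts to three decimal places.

For a concentration cell E°cell = 0. The 0.728 M side is the cathode (reduction is favoured where [Pb²⁺] is higher).
With n = 2, E = −(0.0592/2) log([Pb²⁺]ₐₙ/[Pb²⁺]꜀ₐₜ) = −(0.0592/2) log(0.00366/0.728) = −(0.0592/2)(-2.299) = +0.068 V.

+0.068 V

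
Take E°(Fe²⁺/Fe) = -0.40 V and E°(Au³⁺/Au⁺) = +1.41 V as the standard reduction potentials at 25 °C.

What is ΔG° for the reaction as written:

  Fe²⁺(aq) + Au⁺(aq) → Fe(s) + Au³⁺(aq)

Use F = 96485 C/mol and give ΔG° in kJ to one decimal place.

+349.3 kJ

As written, Fe²⁺/Fe is reduced (cathode) and Au³⁺/Au⁺ is oxidised (anode), so E°cell = (-0.40) − (+1.41) = -1.81 V.
Balancing electrons gives n = 2.
ΔG° = −nFE° = −(2)(96485)(-1.81) = 349,276 J = +349.3 kJ.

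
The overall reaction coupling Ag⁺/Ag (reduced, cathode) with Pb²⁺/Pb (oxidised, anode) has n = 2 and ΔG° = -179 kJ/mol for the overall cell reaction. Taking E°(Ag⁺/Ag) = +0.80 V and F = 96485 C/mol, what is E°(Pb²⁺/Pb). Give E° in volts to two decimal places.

-0.13 V

E°cell = −ΔG°/(nF) = −(-179×10³)/((2)(96485)) = +0.928 V.
Since Ag⁺/Ag is the cathode and Pb²⁺/Pb the anode, E°cell = E°(Ag⁺/Ag) − E°(Pb²⁺/Pb).
So E°(Pb²⁺/Pb) = E°(Ag⁺/Ag) − E°cell = (+0.80) − (+0.928) = -0.13 V.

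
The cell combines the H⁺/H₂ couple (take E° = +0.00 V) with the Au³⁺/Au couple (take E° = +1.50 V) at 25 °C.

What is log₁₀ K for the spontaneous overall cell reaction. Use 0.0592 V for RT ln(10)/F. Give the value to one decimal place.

Cathode: Au³⁺/Au; anode: H⁺/H₂. E°cell = +1.50 V, n = 6.
log K = nE°cell / 0.0592 = (6)(+1.50) / 0.0592 = 152.0.

152.0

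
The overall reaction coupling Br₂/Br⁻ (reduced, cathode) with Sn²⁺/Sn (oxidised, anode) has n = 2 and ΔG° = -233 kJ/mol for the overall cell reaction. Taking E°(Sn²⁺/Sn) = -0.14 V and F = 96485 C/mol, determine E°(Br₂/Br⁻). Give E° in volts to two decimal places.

+1.07 V

E°cell = −ΔG°/(nF) = −(-233×10³)/((2)(96485)) = +1.207 V.
Since Br₂/Br⁻ is the cathode and Sn²⁺/Sn the anode, E°cell = E°(Br₂/Br⁻) − E°(Sn²⁺/Sn).
So E°(Br₂/Br⁻) = E°cell + E°(Sn²⁺/Sn) = +1.207 + (-0.14) = +1.07 V.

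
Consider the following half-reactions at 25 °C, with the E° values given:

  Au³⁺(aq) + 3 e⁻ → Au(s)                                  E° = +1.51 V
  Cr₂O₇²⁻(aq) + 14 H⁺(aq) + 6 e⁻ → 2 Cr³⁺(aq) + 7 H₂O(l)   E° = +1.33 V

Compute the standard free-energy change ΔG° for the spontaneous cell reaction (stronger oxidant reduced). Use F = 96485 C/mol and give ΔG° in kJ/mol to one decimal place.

-104.2 kJ/mol

Au³⁺/Au (E° = +1.51 V) is the cathode; Cr₂O₇²⁻/Cr³⁺ (E° = +1.33 V) is the anode, so E°cell = +0.18 V.
Balancing electrons gives n = 6 (lcm of 3 and 6).
ΔG° = −nFE° = −(6)(96485)(+0.18) = -104,204 J = -104.2 kJ/mol.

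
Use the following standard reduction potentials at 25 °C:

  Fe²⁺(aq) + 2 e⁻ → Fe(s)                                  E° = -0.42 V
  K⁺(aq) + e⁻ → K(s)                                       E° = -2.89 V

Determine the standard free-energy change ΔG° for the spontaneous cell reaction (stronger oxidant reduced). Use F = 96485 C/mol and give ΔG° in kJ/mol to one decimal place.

-476.6 kJ/mol

Fe²⁺/Fe (E° = -0.42 V) is the cathode; K⁺/K (E° = -2.89 V) is the anode, so E°cell = +2.47 V.
Balancing electrons gives n = 2 (lcm of 2 and 1).
ΔG° = −nFE° = −(2)(96485)(+2.47) = -476,636 J = -476.6 kJ/mol.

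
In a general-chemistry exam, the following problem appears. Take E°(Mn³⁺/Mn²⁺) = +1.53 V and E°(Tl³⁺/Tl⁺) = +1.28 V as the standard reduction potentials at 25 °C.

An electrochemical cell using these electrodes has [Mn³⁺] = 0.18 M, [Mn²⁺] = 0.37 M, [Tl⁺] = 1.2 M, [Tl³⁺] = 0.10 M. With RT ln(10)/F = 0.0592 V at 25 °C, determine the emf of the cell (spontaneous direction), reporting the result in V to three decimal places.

+0.263 V

Mn³⁺/Mn²⁺ is the cathode (higher E°), Tl³⁺/Tl⁺ the anode: E°cell = +1.53 − (+1.28) = +0.25 V, n = 2.
Overall: 2 Mn³⁺(aq) + Tl⁺(aq) → 2 Mn²⁺(aq) + Tl³⁺(aq)
Q = [Mn²⁺]^2·[Tl³⁺] / ([Mn³⁺]^2·[Tl⁺]); log Q = -0.453.
E = E° − (0.0592/n) log Q = +0.25 − (0.0592/2)(-0.453) = +0.263 V.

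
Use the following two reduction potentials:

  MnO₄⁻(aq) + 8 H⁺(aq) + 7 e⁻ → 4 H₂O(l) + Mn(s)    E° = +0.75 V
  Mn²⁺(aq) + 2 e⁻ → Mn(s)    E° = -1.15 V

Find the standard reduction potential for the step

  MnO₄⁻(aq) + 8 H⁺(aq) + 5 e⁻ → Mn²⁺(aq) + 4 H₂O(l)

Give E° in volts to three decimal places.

Sequential free energies add, so n₃E°₃ = n₁E°₁ + n₂E°₂.
With n₃ = 7, and the known step contributing 2×(-1.15) V, the unknown satisfies 5·E° = 7×(+0.75) − 2×(-1.15) = +7.550.
E° = +7.550 / 5 = +1.510 V.

+1.510 V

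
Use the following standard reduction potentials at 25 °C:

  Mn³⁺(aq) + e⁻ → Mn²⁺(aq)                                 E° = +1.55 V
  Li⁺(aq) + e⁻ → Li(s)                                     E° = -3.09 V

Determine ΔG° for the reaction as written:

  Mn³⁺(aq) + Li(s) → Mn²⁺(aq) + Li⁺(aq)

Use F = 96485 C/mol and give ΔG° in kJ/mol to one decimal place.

As written, Mn³⁺/Mn²⁺ is reduced (cathode) and Li⁺/Li is oxidised (anode), so E°cell = (+1.55) − (-3.09) = +4.64 V.
Balancing electrons gives n = 1.
ΔG° = −nFE° = −(1)(96485)(+4.64) = -447,690 J = -447.7 kJ/mol.

-447.7 kJ/mol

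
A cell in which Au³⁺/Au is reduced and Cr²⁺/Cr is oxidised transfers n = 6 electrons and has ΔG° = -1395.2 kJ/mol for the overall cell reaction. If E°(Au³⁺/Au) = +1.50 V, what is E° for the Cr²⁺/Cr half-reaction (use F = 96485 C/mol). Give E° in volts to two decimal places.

-0.91 V

E°cell = −ΔG°/(nF) = −(-1395.2×10³)/((6)(96485)) = +2.410 V.
Since Au³⁺/Au is the cathode and Cr²⁺/Cr the anode, E°cell = E°(Au³⁺/Au) − E°(Cr²⁺/Cr).
So E°(Cr²⁺/Cr) = E°(Au³⁺/Au) − E°cell = (+1.50) − (+2.410) = -0.91 V.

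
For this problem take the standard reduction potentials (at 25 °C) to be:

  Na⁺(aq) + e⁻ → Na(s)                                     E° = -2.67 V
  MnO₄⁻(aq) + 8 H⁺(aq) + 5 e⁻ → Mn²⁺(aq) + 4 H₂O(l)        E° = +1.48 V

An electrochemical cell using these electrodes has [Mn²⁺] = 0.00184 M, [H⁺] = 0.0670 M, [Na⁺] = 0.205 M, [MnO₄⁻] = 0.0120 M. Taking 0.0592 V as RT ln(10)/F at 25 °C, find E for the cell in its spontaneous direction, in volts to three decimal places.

MnO₄⁻/Mn²⁺ is the cathode (higher E°), Na⁺/Na the anode: E°cell = +1.48 − (-2.67) = +4.15 V, n = 5.
Overall: MnO₄⁻(aq) + 8 H⁺(aq) + 5 Na(s) → Mn²⁺(aq) + 4 H₂O(l) + 5 Na⁺(aq)
Q = [Mn²⁺]·[Na⁺]^5 / ([MnO₄⁻]·[H⁺]^8); log Q = 5.136.
E = E° − (0.0592/n) log Q = +4.15 − (0.0592/5)(5.136) = +4.089 V.

+4.089 V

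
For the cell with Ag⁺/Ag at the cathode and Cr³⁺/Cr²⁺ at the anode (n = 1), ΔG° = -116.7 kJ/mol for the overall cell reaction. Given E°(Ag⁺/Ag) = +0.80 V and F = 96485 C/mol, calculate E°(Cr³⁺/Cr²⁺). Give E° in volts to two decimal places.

-0.41 V

E°cell = −ΔG°/(nF) = −(-116.7×10³)/((1)(96485)) = +1.210 V.
Since Ag⁺/Ag is the cathode and Cr³⁺/Cr²⁺ the anode, E°cell = E°(Ag⁺/Ag) − E°(Cr³⁺/Cr²⁺).
So E°(Cr³⁺/Cr²⁺) = E°(Ag⁺/Ag) − E°cell = (+0.80) − (+1.210) = -0.41 V.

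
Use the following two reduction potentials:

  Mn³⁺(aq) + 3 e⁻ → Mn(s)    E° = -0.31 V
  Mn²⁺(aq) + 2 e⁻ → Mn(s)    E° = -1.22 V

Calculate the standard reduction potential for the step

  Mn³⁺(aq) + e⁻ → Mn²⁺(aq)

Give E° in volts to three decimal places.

Sequential free energies add, so n₃E°₃ = n₁E°₁ + n₂E°₂.
With n₃ = 3, and the known step contributing 2×(-1.22) V, the unknown satisfies 1·E° = 3×(-0.31) − 2×(-1.22) = +1.510.
E° = +1.510 / 1 = +1.510 V.

+1.510 V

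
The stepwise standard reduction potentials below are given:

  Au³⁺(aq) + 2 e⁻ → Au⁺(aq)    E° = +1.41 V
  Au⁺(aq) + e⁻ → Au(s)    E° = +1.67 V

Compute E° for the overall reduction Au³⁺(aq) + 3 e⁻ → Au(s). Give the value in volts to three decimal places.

Since ΔG° = −nFE° is additive over sequential reductions, n₃E°₃ = n₁E°₁ + n₂E°₂.
E°₃ = (2×+1.41 + 1×+1.67) / 3 = (+4.490) / 3 = +1.497 V.

+1.497 V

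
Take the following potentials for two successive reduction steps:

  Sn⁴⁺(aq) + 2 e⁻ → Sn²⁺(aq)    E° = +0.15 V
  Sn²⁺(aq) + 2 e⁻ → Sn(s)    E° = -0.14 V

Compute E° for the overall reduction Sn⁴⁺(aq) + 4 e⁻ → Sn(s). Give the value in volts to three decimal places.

Standard free energies of sequential steps add: ΔG°₃ = ΔG°₁ + ΔG°₂, so n₃E°₃ = n₁E°₁ + n₂E°₂.
E°₃ = (2×+0.15 + 2×-0.14) / 4 = (+0.020) / 4 = +0.005 V.

+0.005 V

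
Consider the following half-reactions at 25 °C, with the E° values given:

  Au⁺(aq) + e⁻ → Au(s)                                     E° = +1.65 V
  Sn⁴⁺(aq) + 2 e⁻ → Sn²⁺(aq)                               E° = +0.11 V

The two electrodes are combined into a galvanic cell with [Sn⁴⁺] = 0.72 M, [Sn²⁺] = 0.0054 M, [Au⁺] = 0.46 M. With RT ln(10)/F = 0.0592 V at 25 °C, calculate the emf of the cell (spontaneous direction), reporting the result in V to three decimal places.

+1.457 V

Au⁺/Au is the cathode (higher E°), Sn⁴⁺/Sn²⁺ the anode: E°cell = +1.65 − (+0.11) = +1.54 V, n = 2.
Overall: 2 Au⁺(aq) + Sn²⁺(aq) → 2 Au(s) + Sn⁴⁺(aq)
Q = [Sn⁴⁺] / ([Au⁺]^2·[Sn²⁺]); log Q = 2.799.
E = E° − (0.0592/n) log Q = +1.54 − (0.0592/2)(2.799) = +1.457 V.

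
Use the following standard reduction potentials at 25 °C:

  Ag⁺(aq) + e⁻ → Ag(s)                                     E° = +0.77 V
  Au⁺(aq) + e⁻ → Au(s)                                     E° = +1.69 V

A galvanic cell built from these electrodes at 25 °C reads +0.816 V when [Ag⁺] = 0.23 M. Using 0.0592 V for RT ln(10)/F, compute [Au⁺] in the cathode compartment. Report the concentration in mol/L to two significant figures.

Au⁺/Au is the cathode, Ag⁺/Ag the anode: E°cell = +0.92 V, n = 1.
Overall reaction: Au⁺(aq) + Ag(s) → Au(s) + Ag⁺(aq); Q = [Ag⁺]^1/[Au⁺]^1.
From E = E° − (0.0592/n) log Q: log Q = (E° − E)·n/0.0592 = (+0.92 − (+0.816))·1/0.0592 = 1.7568.
So 1·log[Au⁺] = 1·log(0.23) − log Q = -0.6383 − (1.7568) = -2.3951; [Au⁺] = 10^(-2.3951) ≈ 0.0040 M.

0.0040 M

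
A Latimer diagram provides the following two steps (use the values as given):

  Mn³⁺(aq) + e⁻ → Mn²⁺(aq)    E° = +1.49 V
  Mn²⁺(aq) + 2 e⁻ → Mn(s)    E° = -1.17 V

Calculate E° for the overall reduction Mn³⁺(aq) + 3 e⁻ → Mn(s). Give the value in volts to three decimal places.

-0.283 V

Adding the free-energy changes (−nFE°) of the two steps gives −n₃FE°₃ = −n₁FE°₁ − n₂FE°₂.
E°₃ = (1×+1.49 + 2×-1.17) / 3 = (-0.850) / 3 = -0.283 V.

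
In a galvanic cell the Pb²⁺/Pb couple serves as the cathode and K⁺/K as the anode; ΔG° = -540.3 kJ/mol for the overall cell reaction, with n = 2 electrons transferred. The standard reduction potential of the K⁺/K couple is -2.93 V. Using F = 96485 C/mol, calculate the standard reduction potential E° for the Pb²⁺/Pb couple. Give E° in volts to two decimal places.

E°cell = −ΔG°/(nF) = −(-540.3×10³)/((2)(96485)) = +2.800 V.
Since Pb²⁺/Pb is the cathode and K⁺/K the anode, E°cell = E°(Pb²⁺/Pb) − E°(K⁺/K).
So E°(Pb²⁺/Pb) = E°cell + E°(K⁺/K) = +2.800 + (-2.93) = -0.13 V.

-0.13 V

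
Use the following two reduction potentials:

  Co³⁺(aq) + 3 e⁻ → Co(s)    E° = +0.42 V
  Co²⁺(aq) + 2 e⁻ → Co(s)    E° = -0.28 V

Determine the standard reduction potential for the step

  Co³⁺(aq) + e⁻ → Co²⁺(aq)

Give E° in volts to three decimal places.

Sequential free energies add, so n₃E°₃ = n₁E°₁ + n₂E°₂.
With n₃ = 3, and the known step contributing 2×(-0.28) V, the unknown satisfies 1·E° = 3×(+0.42) − 2×(-0.28) = +1.820.
E° = +1.820 / 1 = +1.820 V.

+1.820 V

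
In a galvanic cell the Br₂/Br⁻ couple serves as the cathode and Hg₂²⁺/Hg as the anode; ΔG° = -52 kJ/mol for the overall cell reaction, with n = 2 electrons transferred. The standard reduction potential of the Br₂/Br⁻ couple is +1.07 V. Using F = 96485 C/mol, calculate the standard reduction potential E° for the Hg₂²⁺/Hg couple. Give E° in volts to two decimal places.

E°cell = −ΔG°/(nF) = −(-52×10³)/((2)(96485)) = +0.269 V.
Since Br₂/Br⁻ is the cathode and Hg₂²⁺/Hg the anode, E°cell = E°(Br₂/Br⁻) − E°(Hg₂²⁺/Hg).
So E°(Hg₂²⁺/Hg) = E°(Br₂/Br⁻) − E°cell = (+1.07) − (+0.269) = +0.80 V.

+0.80 V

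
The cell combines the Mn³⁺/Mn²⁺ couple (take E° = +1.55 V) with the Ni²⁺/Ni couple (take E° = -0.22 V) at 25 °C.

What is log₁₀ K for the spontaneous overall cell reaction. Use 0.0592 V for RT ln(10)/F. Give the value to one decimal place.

Cathode: Mn³⁺/Mn²⁺; anode: Ni²⁺/Ni. E°cell = +1.77 V, n = 2.
log K = nE°cell / 0.0592 = (2)(+1.77) / 0.0592 = 59.8.

59.8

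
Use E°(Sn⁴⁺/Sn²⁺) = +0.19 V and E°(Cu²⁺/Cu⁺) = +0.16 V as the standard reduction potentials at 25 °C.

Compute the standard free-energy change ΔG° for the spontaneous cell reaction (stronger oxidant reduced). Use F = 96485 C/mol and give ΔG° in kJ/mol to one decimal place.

Sn⁴⁺/Sn²⁺ (E° = +0.19 V) is the cathode; Cu²⁺/Cu⁺ (E° = +0.16 V) is the anode, so E°cell = +0.03 V.
Balancing electrons gives n = 2 (lcm of 2 and 1).
ΔG° = −nFE° = −(2)(96485)(+0.03) = -5,789 J = -5.8 kJ/mol.

-5.8 kJ/mol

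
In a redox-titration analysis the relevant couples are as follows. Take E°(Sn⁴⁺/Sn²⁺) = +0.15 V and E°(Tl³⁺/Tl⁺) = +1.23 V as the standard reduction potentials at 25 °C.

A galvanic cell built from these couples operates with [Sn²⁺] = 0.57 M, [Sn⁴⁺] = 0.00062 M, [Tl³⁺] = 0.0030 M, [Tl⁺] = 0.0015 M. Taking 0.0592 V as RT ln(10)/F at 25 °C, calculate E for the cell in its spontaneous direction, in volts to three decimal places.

Tl³⁺/Tl⁺ is the cathode (higher E°), Sn⁴⁺/Sn²⁺ the anode: E°cell = +1.23 − (+0.15) = +1.08 V, n = 2.
Overall: Tl³⁺(aq) + Sn²⁺(aq) → Tl⁺(aq) + Sn⁴⁺(aq)
Q = [Tl⁺]·[Sn⁴⁺] / ([Tl³⁺]·[Sn²⁺]); log Q = -3.265.
E = E° − (0.0592/n) log Q = +1.08 − (0.0592/2)(-3.265) = +1.177 V.

+1.177 V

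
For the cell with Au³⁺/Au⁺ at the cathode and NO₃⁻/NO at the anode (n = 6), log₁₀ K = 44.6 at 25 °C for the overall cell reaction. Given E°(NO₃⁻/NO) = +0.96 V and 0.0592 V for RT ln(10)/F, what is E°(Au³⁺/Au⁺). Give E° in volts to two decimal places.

+1.40 V

E°cell = (0.0592/n)·log K = (0.0592/6)(44.6) = +0.440 V.
Since Au³⁺/Au⁺ is the cathode and NO₃⁻/NO the anode, E°cell = E°(Au³⁺/Au⁺) − E°(NO₃⁻/NO).
So E°(Au³⁺/Au⁺) = E°cell + E°(NO₃⁻/NO) = +0.440 + (+0.96) = +1.40 V.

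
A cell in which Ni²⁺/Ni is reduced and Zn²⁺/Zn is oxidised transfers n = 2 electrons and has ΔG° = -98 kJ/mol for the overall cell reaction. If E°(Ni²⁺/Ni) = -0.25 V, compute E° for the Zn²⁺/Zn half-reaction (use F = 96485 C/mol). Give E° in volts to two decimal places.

-0.76 V

E°cell = −ΔG°/(nF) = −(-98×10³)/((2)(96485)) = +0.508 V.
Since Ni²⁺/Ni is the cathode and Zn²⁺/Zn the anode, E°cell = E°(Ni²⁺/Ni) − E°(Zn²⁺/Zn).
So E°(Zn²⁺/Zn) = E°(Ni²⁺/Ni) − E°cell = (-0.25) − (+0.508) = -0.76 V.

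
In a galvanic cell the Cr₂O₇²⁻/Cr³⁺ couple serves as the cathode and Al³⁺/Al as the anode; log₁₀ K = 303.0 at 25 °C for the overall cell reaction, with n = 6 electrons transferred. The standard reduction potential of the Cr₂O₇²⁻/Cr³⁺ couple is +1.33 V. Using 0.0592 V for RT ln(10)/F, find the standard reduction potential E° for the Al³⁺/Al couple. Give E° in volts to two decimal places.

-1.66 V

E°cell = (0.0592/n)·log K = (0.0592/6)(303.0) = +2.990 V.
Since Cr₂O₇²⁻/Cr³⁺ is the cathode and Al³⁺/Al the anode, E°cell = E°(Cr₂O₇²⁻/Cr³⁺) − E°(Al³⁺/Al).
So E°(Al³⁺/Al) = E°(Cr₂O₇²⁻/Cr³⁺) − E°cell = (+1.33) − (+2.990) = -1.66 V.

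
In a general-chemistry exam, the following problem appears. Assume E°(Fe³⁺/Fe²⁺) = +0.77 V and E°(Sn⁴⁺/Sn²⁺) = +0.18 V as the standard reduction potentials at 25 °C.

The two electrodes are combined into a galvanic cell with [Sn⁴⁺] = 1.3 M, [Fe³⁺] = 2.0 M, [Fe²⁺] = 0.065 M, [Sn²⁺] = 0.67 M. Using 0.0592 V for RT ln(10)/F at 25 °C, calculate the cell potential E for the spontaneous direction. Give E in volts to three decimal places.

Fe³⁺/Fe²⁺ is the cathode (higher E°), Sn⁴⁺/Sn²⁺ the anode: E°cell = +0.77 − (+0.18) = +0.59 V, n = 2.
Overall: 2 Fe³⁺(aq) + Sn²⁺(aq) → 2 Fe²⁺(aq) + Sn⁴⁺(aq)
Q = [Fe²⁺]^2·[Sn⁴⁺] / ([Fe³⁺]^2·[Sn²⁺]); log Q = -2.688.
E = E° − (0.0592/n) log Q = +0.59 − (0.0592/2)(-2.688) = +0.670 V.

+0.670 V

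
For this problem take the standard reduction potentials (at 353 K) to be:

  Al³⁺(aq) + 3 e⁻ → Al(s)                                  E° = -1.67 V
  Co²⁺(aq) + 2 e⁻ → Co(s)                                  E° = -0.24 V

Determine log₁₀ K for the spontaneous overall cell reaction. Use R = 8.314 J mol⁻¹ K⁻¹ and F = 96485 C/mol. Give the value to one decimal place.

122.5

Cathode: Co²⁺/Co; anode: Al³⁺/Al. E°cell = (-0.24) − (-1.67) = +1.43 V, with n = 6.
ΔG° = −nFE° = −RT ln K, so ln K = nFE°/(RT) = (6)(96485)(+1.43) / ((8.314)(353)) = 282.074.
log₁₀ K = 282.074 / ln 10 = 122.5.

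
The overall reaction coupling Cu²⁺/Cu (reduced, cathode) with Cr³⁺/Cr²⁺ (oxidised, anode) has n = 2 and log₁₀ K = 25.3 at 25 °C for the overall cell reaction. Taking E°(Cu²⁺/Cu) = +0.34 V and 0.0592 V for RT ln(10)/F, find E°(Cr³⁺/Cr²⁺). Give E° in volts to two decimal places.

E°cell = (0.0592/n)·log K = (0.0592/2)(25.3) = +0.749 V.
Since Cu²⁺/Cu is the cathode and Cr³⁺/Cr²⁺ the anode, E°cell = E°(Cu²⁺/Cu) − E°(Cr³⁺/Cr²⁺).
So E°(Cr³⁺/Cr²⁺) = E°(Cu²⁺/Cu) − E°cell = (+0.34) − (+0.749) = -0.41 V.

-0.41 V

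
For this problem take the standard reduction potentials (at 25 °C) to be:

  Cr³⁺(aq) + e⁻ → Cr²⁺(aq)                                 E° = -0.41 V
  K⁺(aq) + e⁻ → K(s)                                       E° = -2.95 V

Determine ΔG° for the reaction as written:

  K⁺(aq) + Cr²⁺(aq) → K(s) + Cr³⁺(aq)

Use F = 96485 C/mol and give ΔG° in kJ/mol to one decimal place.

+245.1 kJ/mol

As written, K⁺/K is reduced (cathode) and Cr³⁺/Cr²⁺ is oxidised (anode), so E°cell = (-2.95) − (-0.41) = -2.54 V.
Balancing electrons gives n = 1.
ΔG° = −nFE° = −(1)(96485)(-2.54) = 245,072 J = +245.1 kJ/mol.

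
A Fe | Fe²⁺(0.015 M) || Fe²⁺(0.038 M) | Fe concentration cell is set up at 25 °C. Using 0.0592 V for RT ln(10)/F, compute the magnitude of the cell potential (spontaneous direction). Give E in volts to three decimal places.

+0.012 V

For a concentration cell E°cell = 0. The 0.038 M side is the cathode (reduction is favoured where [Fe²⁺] is higher).
With n = 2, E = −(0.0592/2) log([Fe²⁺]ₐₙ/[Fe²⁺]꜀ₐₜ) = −(0.0592/2) log(0.015/0.038) = −(0.0592/2)(-0.404) = +0.012 V.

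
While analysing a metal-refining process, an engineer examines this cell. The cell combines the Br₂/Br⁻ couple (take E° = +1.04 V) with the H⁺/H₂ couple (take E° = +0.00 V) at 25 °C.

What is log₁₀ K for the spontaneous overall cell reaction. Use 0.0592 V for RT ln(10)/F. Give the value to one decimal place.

Cathode: Br₂/Br⁻; anode: H⁺/H₂. E°cell = +1.04 V, n = 2.
log K = nE°cell / 0.0592 = (2)(+1.04) / 0.0592 = 35.1.

35.1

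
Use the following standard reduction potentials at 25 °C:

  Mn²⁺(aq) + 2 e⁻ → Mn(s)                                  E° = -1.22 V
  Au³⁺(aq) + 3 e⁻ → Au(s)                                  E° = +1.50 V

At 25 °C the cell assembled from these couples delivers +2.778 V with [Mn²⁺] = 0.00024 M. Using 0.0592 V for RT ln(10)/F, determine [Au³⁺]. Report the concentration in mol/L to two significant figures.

0.0032 M

Au³⁺/Au is the cathode, Mn²⁺/Mn the anode: E°cell = +2.72 V, n = 6.
Overall reaction: 2 Au³⁺(aq) + 3 Mn(s) → 2 Au(s) + 3 Mn²⁺(aq); Q = [Mn²⁺]^3/[Au³⁺]^2.
From E = E° − (0.0592/n) log Q: log Q = (E° − E)·n/0.0592 = (+2.72 − (+2.778))·6/0.0592 = -5.8784.
So 2·log[Au³⁺] = 3·log(0.00024) − log Q = -10.8594 − (-5.8784) = -4.9810; log[Au³⁺] = -4.9810 / 2 = -2.4905; [Au³⁺] = 10^(-2.4905) ≈ 0.0032 M.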